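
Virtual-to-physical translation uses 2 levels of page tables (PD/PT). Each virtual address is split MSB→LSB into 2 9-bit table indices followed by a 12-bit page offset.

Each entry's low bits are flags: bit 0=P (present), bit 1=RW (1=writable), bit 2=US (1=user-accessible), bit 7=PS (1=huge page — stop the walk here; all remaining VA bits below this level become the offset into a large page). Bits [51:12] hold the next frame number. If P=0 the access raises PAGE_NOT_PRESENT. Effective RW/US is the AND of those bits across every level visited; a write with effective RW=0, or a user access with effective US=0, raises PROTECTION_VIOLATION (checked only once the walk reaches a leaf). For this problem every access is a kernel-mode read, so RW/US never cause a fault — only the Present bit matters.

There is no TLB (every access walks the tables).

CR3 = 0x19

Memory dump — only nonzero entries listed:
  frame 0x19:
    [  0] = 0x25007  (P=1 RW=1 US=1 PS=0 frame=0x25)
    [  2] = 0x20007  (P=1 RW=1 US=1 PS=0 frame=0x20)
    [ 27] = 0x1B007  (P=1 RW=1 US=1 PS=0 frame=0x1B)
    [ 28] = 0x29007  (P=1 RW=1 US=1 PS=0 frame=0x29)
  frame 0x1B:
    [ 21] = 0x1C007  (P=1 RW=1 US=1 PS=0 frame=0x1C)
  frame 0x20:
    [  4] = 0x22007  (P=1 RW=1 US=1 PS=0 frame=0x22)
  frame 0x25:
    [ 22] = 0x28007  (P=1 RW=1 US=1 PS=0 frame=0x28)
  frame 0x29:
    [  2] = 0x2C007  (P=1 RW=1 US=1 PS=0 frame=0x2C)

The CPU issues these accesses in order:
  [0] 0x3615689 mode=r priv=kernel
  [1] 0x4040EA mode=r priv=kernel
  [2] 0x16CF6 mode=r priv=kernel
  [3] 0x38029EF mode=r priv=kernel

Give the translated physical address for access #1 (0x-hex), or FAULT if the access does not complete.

Walk each access:
#0 VA=0x3615689 (r,kernel):
  L0 @0x19[27] → 0x1B007  P=1,RW=1,US=1,PS=0
  L1 @0x1B[21] → 0x1C007  P=1,RW=1,US=1,PS=0
  ⇒ phys 0x1C689  [2 reads]
#1 VA=0x4040EA (r,kernel):
  L0 @0x19[2] → 0x20007  P=1,RW=1,US=1,PS=0
  L1 @0x20[4] → 0x22007  P=1,RW=1,US=1,PS=0
  ⇒ phys 0x220EA  [2 reads]
#2 VA=0x16CF6 (r,kernel):
  L0 @0x19[0] → 0x25007  P=1,RW=1,US=1,PS=0
  L1 @0x25[22] → 0x28007  P=1,RW=1,US=1,PS=0
  ⇒ phys 0x28CF6  [2 reads]
#3 VA=0x38029EF (r,kernel):
  L0 @0x19[28] → 0x29007  P=1,RW=1,US=1,PS=0
  L1 @0x29[2] → 0x2C007  P=1,RW=1,US=1,PS=0
  ⇒ phys 0x2C9EF  [2 reads]

Access #1 PA: 0x220EA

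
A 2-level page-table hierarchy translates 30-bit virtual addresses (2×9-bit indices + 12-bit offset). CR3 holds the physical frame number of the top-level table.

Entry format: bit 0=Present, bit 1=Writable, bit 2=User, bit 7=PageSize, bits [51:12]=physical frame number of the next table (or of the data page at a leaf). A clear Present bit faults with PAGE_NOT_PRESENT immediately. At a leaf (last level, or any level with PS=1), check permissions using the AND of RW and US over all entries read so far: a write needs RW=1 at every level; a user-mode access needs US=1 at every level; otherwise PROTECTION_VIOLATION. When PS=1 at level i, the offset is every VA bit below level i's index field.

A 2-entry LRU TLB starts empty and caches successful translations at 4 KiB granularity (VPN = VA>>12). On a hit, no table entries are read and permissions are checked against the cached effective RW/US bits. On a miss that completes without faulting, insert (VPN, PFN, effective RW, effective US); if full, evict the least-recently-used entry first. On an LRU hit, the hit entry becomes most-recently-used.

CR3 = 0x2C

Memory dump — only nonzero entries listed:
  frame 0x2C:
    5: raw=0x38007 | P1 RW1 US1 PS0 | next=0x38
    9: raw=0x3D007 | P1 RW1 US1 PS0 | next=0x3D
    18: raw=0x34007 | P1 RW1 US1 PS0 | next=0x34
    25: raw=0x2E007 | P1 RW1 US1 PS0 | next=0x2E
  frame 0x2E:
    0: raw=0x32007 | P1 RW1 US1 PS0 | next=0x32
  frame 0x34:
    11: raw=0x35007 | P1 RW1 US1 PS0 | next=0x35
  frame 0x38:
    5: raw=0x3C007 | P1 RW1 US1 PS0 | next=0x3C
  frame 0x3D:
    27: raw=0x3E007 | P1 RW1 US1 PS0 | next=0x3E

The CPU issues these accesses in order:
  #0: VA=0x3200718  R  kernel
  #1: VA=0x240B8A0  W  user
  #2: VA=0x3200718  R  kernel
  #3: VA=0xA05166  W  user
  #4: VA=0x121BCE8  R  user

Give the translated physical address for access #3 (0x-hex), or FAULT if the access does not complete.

Trace:
#0 VA=0x3200718 (r,kernel):
  L0: frame=0x2C idx=25 entry=0x2E007 [P=1 RW=1 US=1 PS=0]
  L1: frame=0x2E idx=0 entry=0x32007 [P=1 RW=1 US=1 PS=0]
  → PA=0x32718  (2 entries read)
#1 VA=0x240B8A0 (w,user):
  L0: frame=0x2C idx=18 entry=0x34007 [P=1 RW=1 US=1 PS=0]
  L1: frame=0x34 idx=11 entry=0x35007 [P=1 RW=1 US=1 PS=0]
  → PA=0x358A0  (2 entries read)
#2 VA=0x3200718 (r,kernel):
  TLB hit vpn=0x3200 → PA=0x32718
#3 VA=0xA05166 (w,user):
  L0: frame=0x2C idx=5 entry=0x38007 [P=1 RW=1 US=1 PS=0]
  L1: frame=0x38 idx=5 entry=0x3C007 [P=1 RW=1 US=1 PS=0]
  → PA=0x3C166  (2 entries read)
#4 VA=0x121BCE8 (r,user):
  L0: frame=0x2C idx=9 entry=0x3D007 [P=1 RW=1 US=1 PS=0]
  L1: frame=0x3D idx=27 entry=0x3E007 [P=1 RW=1 US=1 PS=0]
  → PA=0x3ECE8  (2 entries read)

Access #3 PA: 0x3C166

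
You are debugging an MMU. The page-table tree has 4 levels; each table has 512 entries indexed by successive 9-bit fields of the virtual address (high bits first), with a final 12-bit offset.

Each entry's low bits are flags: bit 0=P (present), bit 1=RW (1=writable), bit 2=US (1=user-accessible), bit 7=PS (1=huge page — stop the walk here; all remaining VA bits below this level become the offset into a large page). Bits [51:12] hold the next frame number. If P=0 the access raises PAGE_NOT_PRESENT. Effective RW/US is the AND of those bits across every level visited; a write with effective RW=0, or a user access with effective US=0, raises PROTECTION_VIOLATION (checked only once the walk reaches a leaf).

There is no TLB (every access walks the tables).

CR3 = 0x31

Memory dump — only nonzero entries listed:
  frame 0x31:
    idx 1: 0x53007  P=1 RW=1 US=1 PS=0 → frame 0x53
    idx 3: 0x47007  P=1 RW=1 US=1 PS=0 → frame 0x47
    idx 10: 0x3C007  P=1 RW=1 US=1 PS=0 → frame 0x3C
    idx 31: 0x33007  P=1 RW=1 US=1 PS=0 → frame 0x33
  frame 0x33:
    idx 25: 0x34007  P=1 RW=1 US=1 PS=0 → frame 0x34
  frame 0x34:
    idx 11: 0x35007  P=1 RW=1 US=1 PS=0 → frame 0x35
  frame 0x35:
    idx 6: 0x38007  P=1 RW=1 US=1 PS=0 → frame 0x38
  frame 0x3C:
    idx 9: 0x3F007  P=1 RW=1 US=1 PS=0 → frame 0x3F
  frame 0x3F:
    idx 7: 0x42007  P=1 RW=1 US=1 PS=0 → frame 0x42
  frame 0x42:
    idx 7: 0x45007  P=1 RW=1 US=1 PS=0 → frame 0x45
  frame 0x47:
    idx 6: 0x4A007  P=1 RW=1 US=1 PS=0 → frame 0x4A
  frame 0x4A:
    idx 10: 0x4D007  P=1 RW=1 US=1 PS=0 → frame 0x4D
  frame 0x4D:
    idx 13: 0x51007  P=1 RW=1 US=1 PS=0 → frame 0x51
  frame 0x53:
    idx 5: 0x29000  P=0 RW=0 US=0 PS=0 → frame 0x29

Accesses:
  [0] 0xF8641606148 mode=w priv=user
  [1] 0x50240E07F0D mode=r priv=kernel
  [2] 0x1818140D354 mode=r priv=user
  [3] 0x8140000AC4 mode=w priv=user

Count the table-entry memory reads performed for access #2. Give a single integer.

Trace:
#0 VA=0xF8641606148 (w,user):
  L0 @0x31[31] → 0x33007  P=1,RW=1,US=1,PS=0
  L1 @0x33[25] → 0x34007  P=1,RW=1,US=1,PS=0
  L2 @0x34[11] → 0x35007  P=1,RW=1,US=1,PS=0
  L3 @0x35[6] → 0x38007  P=1,RW=1,US=1,PS=0
  → PA=0x38148  (4 entries read)
#1 VA=0x50240E07F0D (r,kernel):
  L0 @0x31[10] → 0x3C007  P=1,RW=1,US=1,PS=0
  L1 @0x3C[9] → 0x3F007  P=1,RW=1,US=1,PS=0
  L2 @0x3F[7] → 0x42007  P=1,RW=1,US=1,PS=0
  L3 @0x42[7] → 0x45007  P=1,RW=1,US=1,PS=0
  → PA=0x45F0D  (4 entries read)
#2 VA=0x1818140D354 (r,user):
  L0 @0x31[3] → 0x47007  P=1,RW=1,US=1,PS=0
  L1 @0x47[6] → 0x4A007  P=1,RW=1,US=1,PS=0
  L2 @0x4A[10] → 0x4D007  P=1,RW=1,US=1,PS=0
  L3 @0x4D[13] → 0x51007  P=1,RW=1,US=1,PS=0
  → PA=0x51354  (4 entries read)
#3 VA=0x8140000AC4 (w,user):
  L0 @0x31[1] → 0x53007  P=1,RW=1,US=1,PS=0
  L1 @0x53[5] → 0x29000  P=0,RW=0,US=0,PS=0
  ⇒ fault: PAGE_NOT_PRESENT  — 2 lookups

Entries read for #2: 4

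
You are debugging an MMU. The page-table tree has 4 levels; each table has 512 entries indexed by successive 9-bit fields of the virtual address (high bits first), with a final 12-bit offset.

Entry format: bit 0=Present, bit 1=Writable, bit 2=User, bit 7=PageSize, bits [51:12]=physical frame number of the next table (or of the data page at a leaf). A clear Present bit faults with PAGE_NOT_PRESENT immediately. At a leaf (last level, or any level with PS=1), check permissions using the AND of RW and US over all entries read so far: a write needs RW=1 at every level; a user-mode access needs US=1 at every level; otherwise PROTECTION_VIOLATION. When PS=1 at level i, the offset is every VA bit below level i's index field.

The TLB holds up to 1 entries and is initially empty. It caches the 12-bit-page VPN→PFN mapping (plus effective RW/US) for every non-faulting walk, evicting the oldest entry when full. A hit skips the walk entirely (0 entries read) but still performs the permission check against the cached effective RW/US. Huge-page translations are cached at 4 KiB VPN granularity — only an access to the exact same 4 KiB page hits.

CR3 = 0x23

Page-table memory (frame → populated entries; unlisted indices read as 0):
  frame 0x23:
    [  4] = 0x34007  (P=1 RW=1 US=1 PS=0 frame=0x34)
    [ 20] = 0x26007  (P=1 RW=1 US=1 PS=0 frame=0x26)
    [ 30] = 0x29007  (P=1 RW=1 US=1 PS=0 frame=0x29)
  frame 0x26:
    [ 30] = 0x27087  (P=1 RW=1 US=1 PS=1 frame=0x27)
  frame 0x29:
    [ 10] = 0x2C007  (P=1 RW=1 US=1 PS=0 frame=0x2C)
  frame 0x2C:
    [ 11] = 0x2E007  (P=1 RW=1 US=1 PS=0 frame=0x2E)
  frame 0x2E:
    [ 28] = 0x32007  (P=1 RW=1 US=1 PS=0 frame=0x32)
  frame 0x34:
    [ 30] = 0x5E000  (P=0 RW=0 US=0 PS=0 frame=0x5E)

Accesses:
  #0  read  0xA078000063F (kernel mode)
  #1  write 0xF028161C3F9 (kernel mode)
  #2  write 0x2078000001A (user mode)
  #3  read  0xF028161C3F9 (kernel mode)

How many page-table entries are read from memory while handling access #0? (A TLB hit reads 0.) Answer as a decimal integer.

Walk each access:
#0 VA=0xA078000063F (r,kernel):
  lvl0: tbl 0x23, slot 20 ⇒ 0x26007 (P1/RW1/US1/PS0)
  lvl1: tbl 0x26, slot 30 ⇒ 0x27087 (P1/RW1/US1/PS1)
  ⇒ phys 0x2763F (huge @L1)  [2 reads]
#1 VA=0xF028161C3F9 (w,kernel):
  lvl0: tbl 0x23, slot 30 ⇒ 0x29007 (P1/RW1/US1/PS0)
  lvl1: tbl 0x29, slot 10 ⇒ 0x2C007 (P1/RW1/US1/PS0)
  lvl2: tbl 0x2C, slot 11 ⇒ 0x2E007 (P1/RW1/US1/PS0)
  lvl3: tbl 0x2E, slot 28 ⇒ 0x32007 (P1/RW1/US1/PS0)
  ⇒ phys 0x323F9  [4 reads]
#2 VA=0x2078000001A (w,user):
  lvl0: tbl 0x23, slot 4 ⇒ 0x34007 (P1/RW1/US1/PS0)
  lvl1: tbl 0x34, slot 30 ⇒ 0x5E000 (P0/RW0/US0/PS0)
  ✗ PAGE_NOT_PRESENT  [2 reads]
#3 VA=0xF028161C3F9 (r,kernel):
  TLB hit vpn=0xF028161C → PA=0x323F9

Entries read for #0: 2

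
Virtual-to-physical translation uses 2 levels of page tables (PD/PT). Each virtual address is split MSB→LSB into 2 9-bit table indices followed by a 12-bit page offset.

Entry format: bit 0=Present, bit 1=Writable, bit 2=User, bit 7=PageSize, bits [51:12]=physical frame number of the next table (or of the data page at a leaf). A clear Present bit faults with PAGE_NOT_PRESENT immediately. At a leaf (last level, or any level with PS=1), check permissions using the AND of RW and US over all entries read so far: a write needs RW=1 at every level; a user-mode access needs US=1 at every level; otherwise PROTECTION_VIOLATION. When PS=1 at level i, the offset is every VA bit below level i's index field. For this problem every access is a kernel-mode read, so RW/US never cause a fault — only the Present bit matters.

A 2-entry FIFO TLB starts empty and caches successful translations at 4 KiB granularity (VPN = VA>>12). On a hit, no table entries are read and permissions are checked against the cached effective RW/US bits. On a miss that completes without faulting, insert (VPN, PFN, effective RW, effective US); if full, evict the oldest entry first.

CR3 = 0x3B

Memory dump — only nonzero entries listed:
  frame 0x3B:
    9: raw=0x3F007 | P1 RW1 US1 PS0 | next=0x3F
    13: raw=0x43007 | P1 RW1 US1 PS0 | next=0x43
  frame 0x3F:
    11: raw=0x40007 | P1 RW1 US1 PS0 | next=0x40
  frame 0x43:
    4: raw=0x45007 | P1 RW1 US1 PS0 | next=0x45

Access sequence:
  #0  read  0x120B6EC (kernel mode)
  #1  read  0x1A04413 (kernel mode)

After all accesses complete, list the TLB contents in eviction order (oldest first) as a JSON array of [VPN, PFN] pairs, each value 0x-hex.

Trace:
#0 VA=0x120B6EC (r,kernel):
  [0] read 0x3B idx=9: raw=0x3F007 flags P=1 W=1 U=1 S=0
  [1] read 0x3F idx=11: raw=0x40007 flags P=1 W=1 U=1 S=0
  ✓ 0x406EC  — 2 lookups
#1 VA=0x1A04413 (r,kernel):
  [0] read 0x3B idx=13: raw=0x43007 flags P=1 W=1 U=1 S=0
  [1] read 0x43 idx=4: raw=0x45007 flags P=1 W=1 U=1 S=0
  ✓ 0x45413  — 2 lookups

TLB: [["0x120B", "0x40"], ["0x1A04", "0x45"]]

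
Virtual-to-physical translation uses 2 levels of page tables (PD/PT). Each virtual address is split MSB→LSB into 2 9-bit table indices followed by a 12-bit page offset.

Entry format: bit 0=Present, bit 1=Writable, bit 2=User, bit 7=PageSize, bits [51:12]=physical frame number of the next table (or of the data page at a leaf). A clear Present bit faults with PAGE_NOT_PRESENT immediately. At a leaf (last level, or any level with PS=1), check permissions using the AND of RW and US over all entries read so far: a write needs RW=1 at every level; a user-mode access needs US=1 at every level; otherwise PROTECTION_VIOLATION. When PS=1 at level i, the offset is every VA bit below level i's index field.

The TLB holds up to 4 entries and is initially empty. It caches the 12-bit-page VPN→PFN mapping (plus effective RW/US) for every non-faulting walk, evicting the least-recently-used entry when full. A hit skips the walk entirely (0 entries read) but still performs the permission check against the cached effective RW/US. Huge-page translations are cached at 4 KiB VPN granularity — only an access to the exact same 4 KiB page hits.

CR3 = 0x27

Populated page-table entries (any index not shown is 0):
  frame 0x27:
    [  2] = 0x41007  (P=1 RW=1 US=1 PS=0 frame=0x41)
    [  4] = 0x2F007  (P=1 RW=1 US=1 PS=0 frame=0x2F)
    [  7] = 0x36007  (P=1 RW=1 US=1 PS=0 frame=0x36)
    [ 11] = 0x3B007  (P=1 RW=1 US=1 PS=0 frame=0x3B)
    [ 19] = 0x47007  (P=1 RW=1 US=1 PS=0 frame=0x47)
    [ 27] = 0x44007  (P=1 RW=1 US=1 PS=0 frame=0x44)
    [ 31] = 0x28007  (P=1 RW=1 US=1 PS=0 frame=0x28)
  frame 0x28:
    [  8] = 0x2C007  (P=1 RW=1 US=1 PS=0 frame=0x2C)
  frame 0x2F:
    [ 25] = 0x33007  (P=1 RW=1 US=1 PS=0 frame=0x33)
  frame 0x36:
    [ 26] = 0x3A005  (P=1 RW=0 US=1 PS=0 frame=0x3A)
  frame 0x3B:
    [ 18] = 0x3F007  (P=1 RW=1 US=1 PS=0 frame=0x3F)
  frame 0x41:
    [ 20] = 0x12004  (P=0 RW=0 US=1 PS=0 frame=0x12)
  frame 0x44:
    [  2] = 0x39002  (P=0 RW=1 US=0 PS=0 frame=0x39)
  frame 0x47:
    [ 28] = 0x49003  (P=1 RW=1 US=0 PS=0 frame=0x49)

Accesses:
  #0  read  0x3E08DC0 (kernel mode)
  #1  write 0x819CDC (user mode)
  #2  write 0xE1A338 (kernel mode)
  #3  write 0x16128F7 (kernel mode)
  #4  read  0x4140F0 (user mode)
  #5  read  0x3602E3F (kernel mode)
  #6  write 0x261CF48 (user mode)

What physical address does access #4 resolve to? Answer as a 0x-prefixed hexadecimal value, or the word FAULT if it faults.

Per-access translation:
#0 VA=0x3E08DC0 (r,kernel):
  L0: frame=0x27 idx=31 entry=0x28007 [P=1 RW=1 US=1 PS=0]
  L1: frame=0x28 idx=8 entry=0x2C007 [P=1 RW=1 US=1 PS=0]
  → PA=0x2CDC0  (2 entries read)
#1 VA=0x819CDC (w,user):
  L0: frame=0x27 idx=4 entry=0x2F007 [P=1 RW=1 US=1 PS=0]
  L1: frame=0x2F idx=25 entry=0x33007 [P=1 RW=1 US=1 PS=0]
  → PA=0x33CDC  (2 entries read)
#2 VA=0xE1A338 (w,kernel):
  L0: frame=0x27 idx=7 entry=0x36007 [P=1 RW=1 US=1 PS=0]
  L1: frame=0x36 idx=26 entry=0x3A005 [P=1 RW=0 US=1 PS=0]
  ✗ PROTECTION_VIOLATION  [2 reads]
#3 VA=0x16128F7 (w,kernel):
  L0: frame=0x27 idx=11 entry=0x3B007 [P=1 RW=1 US=1 PS=0]
  L1: frame=0x3B idx=18 entry=0x3F007 [P=1 RW=1 US=1 PS=0]
  → PA=0x3F8F7  (2 entries read)
#4 VA=0x4140F0 (r,user):
  L0: frame=0x27 idx=2 entry=0x41007 [P=1 RW=1 US=1 PS=0]
  L1: frame=0x41 idx=20 entry=0x12004 [P=0 RW=0 US=1 PS=0]
  ✗ PAGE_NOT_PRESENT  [2 reads]
#5 VA=0x3602E3F (r,kernel):
  L0: frame=0x27 idx=27 entry=0x44007 [P=1 RW=1 US=1 PS=0]
  L1: frame=0x44 idx=2 entry=0x39002 [P=0 RW=1 US=0 PS=0]
  ✗ PAGE_NOT_PRESENT  [2 reads]
#6 VA=0x261CF48 (w,user):
  L0: frame=0x27 idx=19 entry=0x47007 [P=1 RW=1 US=1 PS=0]
  L1: frame=0x47 idx=28 entry=0x49003 [P=1 RW=1 US=0 PS=0]
  ✗ PROTECTION_VIOLATION  [2 reads]

Access #4 PA: FAULT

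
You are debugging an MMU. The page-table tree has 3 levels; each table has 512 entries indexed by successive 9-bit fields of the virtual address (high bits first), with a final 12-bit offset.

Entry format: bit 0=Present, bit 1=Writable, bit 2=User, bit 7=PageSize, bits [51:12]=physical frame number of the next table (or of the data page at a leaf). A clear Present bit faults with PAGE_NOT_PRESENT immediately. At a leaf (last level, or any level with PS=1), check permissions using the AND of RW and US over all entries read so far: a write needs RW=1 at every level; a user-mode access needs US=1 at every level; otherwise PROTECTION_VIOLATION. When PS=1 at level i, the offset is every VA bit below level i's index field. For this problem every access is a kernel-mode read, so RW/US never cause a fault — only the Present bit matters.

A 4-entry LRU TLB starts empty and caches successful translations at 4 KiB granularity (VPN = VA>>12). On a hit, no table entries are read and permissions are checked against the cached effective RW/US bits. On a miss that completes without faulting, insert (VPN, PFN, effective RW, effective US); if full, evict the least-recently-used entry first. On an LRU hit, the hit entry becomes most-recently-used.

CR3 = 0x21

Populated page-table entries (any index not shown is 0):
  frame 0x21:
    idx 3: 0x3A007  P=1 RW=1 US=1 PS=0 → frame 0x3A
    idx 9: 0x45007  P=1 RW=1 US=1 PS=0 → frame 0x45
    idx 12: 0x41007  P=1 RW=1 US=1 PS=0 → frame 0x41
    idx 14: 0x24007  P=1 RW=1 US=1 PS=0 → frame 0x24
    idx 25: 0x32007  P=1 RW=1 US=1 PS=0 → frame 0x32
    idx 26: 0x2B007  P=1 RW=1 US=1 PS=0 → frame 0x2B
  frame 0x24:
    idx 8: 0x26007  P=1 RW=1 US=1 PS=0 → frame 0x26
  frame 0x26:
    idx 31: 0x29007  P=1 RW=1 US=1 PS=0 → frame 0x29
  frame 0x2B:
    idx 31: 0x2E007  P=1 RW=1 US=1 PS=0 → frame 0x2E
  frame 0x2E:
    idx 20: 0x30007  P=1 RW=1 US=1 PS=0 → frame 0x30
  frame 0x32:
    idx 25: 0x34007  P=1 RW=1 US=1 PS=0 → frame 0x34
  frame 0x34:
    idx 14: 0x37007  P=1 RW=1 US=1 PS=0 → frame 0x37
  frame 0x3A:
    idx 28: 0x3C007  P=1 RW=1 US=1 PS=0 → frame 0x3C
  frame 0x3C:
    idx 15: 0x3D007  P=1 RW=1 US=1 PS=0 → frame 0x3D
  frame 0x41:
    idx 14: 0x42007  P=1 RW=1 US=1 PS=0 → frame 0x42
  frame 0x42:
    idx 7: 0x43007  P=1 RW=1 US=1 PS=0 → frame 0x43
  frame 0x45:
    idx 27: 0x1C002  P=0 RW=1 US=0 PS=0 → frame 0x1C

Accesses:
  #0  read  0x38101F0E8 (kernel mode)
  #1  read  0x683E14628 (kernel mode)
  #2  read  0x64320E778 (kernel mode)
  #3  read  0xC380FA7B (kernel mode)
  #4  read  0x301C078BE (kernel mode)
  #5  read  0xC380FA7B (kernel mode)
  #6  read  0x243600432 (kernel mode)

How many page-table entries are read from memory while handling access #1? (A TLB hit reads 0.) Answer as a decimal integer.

Per-access translation:
#0 VA=0x38101F0E8 (r,kernel):
  lvl0: tbl 0x21, slot 14 ⇒ 0x24007 (P1/RW1/US1/PS0)
  lvl1: tbl 0x24, slot 8 ⇒ 0x26007 (P1/RW1/US1/PS0)
  lvl2: tbl 0x26, slot 31 ⇒ 0x29007 (P1/RW1/US1/PS0)
  ✓ 0x290E8  — 3 lookups
#1 VA=0x683E14628 (r,kernel):
  lvl0: tbl 0x21, slot 26 ⇒ 0x2B007 (P1/RW1/US1/PS0)
  lvl1: tbl 0x2B, slot 31 ⇒ 0x2E007 (P1/RW1/US1/PS0)
  lvl2: tbl 0x2E, slot 20 ⇒ 0x30007 (P1/RW1/US1/PS0)
  ✓ 0x30628  — 3 lookups
#2 VA=0x64320E778 (r,kernel):
  lvl0: tbl 0x21, slot 25 ⇒ 0x32007 (P1/RW1/US1/PS0)
  lvl1: tbl 0x32, slot 25 ⇒ 0x34007 (P1/RW1/US1/PS0)
  lvl2: tbl 0x34, slot 14 ⇒ 0x37007 (P1/RW1/US1/PS0)
  ✓ 0x37778  — 3 lookups
#3 VA=0xC380FA7B (r,kernel):
  lvl0: tbl 0x21, slot 3 ⇒ 0x3A007 (P1/RW1/US1/PS0)
  lvl1: tbl 0x3A, slot 28 ⇒ 0x3C007 (P1/RW1/US1/PS0)
  lvl2: tbl 0x3C, slot 15 ⇒ 0x3D007 (P1/RW1/US1/PS0)
  ✓ 0x3DA7B  — 3 lookups
#4 VA=0x301C078BE (r,kernel):
  lvl0: tbl 0x21, slot 12 ⇒ 0x41007 (P1/RW1/US1/PS0)
  lvl1: tbl 0x41, slot 14 ⇒ 0x42007 (P1/RW1/US1/PS0)
  lvl2: tbl 0x42, slot 7 ⇒ 0x43007 (P1/RW1/US1/PS0)
  ✓ 0x438BE  — 3 lookups
#5 VA=0xC380FA7B (r,kernel):
  TLB hit vpn=0xC380F → PA=0x3DA7B
#6 VA=0x243600432 (r,kernel):
  lvl0: tbl 0x21, slot 9 ⇒ 0x45007 (P1/RW1/US1/PS0)
  lvl1: tbl 0x45, slot 27 ⇒ 0x1C002 (P0/RW1/US0/PS0)
  ⇒ fault: PAGE_NOT_PRESENT  — 2 lookups

Entries read for #1: 3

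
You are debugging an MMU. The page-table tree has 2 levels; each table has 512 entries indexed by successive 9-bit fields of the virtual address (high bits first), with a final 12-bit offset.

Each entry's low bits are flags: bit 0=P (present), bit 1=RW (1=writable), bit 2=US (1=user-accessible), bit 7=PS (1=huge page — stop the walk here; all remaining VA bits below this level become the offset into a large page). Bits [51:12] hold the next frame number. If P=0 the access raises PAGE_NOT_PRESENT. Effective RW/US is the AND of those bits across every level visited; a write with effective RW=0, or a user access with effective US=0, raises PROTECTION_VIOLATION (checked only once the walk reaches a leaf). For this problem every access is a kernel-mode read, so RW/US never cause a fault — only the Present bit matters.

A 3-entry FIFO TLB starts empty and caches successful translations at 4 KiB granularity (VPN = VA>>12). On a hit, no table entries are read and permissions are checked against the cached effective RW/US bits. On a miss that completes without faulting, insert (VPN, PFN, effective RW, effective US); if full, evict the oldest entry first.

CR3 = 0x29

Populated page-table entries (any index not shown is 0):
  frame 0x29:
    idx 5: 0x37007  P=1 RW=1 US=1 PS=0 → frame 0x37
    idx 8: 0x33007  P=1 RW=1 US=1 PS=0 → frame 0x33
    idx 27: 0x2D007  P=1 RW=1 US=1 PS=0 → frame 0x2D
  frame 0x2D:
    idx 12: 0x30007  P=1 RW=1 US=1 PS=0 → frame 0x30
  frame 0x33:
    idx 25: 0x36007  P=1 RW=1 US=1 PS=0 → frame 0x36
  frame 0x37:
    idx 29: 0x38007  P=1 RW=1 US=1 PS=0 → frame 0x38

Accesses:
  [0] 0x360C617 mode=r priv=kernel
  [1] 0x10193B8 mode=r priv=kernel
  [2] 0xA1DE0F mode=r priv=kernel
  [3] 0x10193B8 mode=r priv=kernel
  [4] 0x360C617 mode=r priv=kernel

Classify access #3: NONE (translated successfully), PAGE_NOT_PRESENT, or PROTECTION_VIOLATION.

Walk each access:
#0 VA=0x360C617 (r,kernel):
  L0 @0x29[27] → 0x2D007  P=1,RW=1,US=1,PS=0
  L1 @0x2D[12] → 0x30007  P=1,RW=1,US=1,PS=0
  ⇒ phys 0x30617  [2 reads]
#1 VA=0x10193B8 (r,kernel):
  L0 @0x29[8] → 0x33007  P=1,RW=1,US=1,PS=0
  L1 @0x33[25] → 0x36007  P=1,RW=1,US=1,PS=0
  ⇒ phys 0x363B8  [2 reads]
#2 VA=0xA1DE0F (r,kernel):
  L0 @0x29[5] → 0x37007  P=1,RW=1,US=1,PS=0
  L1 @0x37[29] → 0x38007  P=1,RW=1,US=1,PS=0
  ⇒ phys 0x38E0F  [2 reads]
#3 VA=0x10193B8 (r,kernel):
  TLB hit vpn=0x1019 → PA=0x363B8
#4 VA=0x360C617 (r,kernel):
  TLB hit vpn=0x360C → PA=0x30617

Access #3 fault: NONE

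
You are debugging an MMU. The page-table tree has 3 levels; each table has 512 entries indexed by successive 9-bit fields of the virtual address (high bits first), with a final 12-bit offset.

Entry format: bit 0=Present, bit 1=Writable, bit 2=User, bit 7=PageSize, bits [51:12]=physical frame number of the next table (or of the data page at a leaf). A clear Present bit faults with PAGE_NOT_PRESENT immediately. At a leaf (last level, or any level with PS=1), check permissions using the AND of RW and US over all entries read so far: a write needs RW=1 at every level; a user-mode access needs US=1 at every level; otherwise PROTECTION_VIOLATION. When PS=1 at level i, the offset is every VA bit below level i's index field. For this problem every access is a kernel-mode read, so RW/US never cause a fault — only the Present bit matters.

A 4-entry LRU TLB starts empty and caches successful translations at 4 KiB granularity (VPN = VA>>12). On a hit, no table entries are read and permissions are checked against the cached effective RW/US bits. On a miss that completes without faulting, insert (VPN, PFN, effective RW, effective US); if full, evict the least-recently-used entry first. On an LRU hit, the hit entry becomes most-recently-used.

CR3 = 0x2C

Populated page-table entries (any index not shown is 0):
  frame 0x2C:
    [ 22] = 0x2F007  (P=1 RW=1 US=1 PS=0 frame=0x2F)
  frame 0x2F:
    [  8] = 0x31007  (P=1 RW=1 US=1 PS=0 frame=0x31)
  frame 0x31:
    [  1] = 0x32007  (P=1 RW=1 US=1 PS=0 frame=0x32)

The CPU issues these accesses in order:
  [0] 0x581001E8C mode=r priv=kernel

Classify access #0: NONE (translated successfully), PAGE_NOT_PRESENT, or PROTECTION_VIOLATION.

Per-access translation:
#0 VA=0x581001E8C (r,kernel):
  L0: frame=0x2C idx=22 entry=0x2F007 [P=1 RW=1 US=1 PS=0]
  L1: frame=0x2F idx=8 entry=0x31007 [P=1 RW=1 US=1 PS=0]
  L2: frame=0x31 idx=1 entry=0x32007 [P=1 RW=1 US=1 PS=0]
  ⇒ phys 0x32E8C  [3 reads]

Access #0 fault: NONE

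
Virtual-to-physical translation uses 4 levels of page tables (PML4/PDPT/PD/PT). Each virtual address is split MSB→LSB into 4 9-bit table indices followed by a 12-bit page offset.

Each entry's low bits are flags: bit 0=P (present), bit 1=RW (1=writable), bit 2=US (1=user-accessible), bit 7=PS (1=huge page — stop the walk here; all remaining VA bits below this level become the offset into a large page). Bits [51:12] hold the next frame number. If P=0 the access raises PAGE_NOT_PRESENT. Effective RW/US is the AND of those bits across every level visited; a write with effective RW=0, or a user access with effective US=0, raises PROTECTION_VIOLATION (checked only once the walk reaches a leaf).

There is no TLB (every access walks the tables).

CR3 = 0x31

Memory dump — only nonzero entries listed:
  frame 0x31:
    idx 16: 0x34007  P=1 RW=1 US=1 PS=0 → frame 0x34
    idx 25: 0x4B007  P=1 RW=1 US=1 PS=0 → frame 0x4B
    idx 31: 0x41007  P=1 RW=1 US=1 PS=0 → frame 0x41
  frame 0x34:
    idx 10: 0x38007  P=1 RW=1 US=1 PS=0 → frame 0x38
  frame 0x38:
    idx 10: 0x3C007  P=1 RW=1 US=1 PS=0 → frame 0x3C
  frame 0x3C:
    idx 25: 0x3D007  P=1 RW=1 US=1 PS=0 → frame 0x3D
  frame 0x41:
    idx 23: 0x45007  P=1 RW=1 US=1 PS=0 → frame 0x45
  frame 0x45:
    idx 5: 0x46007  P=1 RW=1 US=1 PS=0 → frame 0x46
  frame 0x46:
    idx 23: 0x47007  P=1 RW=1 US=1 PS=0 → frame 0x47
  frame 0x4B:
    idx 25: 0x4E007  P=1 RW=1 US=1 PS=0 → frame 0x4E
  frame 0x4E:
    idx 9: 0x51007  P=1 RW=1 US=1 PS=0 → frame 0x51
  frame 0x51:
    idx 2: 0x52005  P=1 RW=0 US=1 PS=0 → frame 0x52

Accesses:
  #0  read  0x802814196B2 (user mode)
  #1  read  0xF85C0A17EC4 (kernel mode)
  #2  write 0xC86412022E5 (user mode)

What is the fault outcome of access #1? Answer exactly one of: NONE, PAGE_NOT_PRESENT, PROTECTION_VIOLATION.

Per-access translation:
#0 VA=0x802814196B2 (r,user):
  L0: frame=0x31 idx=16 entry=0x34007 [P=1 RW=1 US=1 PS=0]
  L1: frame=0x34 idx=10 entry=0x38007 [P=1 RW=1 US=1 PS=0]
  L2: frame=0x38 idx=10 entry=0x3C007 [P=1 RW=1 US=1 PS=0]
  L3: frame=0x3C idx=25 entry=0x3D007 [P=1 RW=1 US=1 PS=0]
  ⇒ phys 0x3D6B2  [4 reads]
#1 VA=0xF85C0A17EC4 (r,kernel):
  L0: frame=0x31 idx=31 entry=0x41007 [P=1 RW=1 US=1 PS=0]
  L1: frame=0x41 idx=23 entry=0x45007 [P=1 RW=1 US=1 PS=0]
  L2: frame=0x45 idx=5 entry=0x46007 [P=1 RW=1 US=1 PS=0]
  L3: frame=0x46 idx=23 entry=0x47007 [P=1 RW=1 US=1 PS=0]
  ⇒ phys 0x47EC4  [4 reads]
#2 VA=0xC86412022E5 (w,user):
  L0: frame=0x31 idx=25 entry=0x4B007 [P=1 RW=1 US=1 PS=0]
  L1: frame=0x4B idx=25 entry=0x4E007 [P=1 RW=1 US=1 PS=0]
  L2: frame=0x4E idx=9 entry=0x51007 [P=1 RW=1 US=1 PS=0]
  L3: frame=0x51 idx=2 entry=0x52005 [P=1 RW=0 US=1 PS=0]
  → PROTECTION_VIOLATION  (4 entries read)

Access #1 fault: NONE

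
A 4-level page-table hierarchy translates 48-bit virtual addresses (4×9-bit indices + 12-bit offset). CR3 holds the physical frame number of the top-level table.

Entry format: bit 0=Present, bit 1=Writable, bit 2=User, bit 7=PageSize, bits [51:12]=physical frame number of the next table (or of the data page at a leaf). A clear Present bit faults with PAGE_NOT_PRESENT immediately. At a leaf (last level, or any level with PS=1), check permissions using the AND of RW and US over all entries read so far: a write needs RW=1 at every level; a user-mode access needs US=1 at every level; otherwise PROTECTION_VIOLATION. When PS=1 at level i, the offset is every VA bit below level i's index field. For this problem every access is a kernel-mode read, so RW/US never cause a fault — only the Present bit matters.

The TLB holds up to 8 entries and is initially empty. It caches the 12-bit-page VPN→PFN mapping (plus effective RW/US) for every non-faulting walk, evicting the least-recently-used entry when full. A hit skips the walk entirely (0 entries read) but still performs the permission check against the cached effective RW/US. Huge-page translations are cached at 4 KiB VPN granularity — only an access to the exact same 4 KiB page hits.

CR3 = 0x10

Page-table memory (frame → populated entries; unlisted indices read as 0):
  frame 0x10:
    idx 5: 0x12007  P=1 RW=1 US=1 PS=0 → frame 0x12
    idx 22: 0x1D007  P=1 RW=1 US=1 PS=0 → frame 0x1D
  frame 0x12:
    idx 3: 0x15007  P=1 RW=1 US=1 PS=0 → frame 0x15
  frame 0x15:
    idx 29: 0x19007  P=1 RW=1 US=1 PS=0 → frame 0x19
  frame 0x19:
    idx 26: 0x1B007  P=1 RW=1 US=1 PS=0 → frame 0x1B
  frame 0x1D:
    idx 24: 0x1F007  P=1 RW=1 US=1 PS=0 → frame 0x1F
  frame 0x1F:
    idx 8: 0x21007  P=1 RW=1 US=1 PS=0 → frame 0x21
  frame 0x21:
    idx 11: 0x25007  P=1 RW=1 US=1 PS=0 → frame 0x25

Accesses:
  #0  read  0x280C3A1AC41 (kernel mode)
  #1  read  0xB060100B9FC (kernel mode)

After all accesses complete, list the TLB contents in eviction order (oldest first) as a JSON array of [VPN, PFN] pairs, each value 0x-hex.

Trace:
#0 VA=0x280C3A1AC41 (r,kernel):
  lvl0: tbl 0x10, slot 5 ⇒ 0x12007 (P1/RW1/US1/PS0)
  lvl1: tbl 0x12, slot 3 ⇒ 0x15007 (P1/RW1/US1/PS0)
  lvl2: tbl 0x15, slot 29 ⇒ 0x19007 (P1/RW1/US1/PS0)
  lvl3: tbl 0x19, slot 26 ⇒ 0x1B007 (P1/RW1/US1/PS0)
  ✓ 0x1BC41  — 4 lookups
#1 VA=0xB060100B9FC (r,kernel):
  lvl0: tbl 0x10, slot 22 ⇒ 0x1D007 (P1/RW1/US1/PS0)
  lvl1: tbl 0x1D, slot 24 ⇒ 0x1F007 (P1/RW1/US1/PS0)
  lvl2: tbl 0x1F, slot 8 ⇒ 0x21007 (P1/RW1/US1/PS0)
  lvl3: tbl 0x21, slot 11 ⇒ 0x25007 (P1/RW1/US1/PS0)
  ✓ 0x259FC  — 4 lookups

TLB: [["0x280C3A1A", "0x1B"], ["0xB060100B", "0x25"]]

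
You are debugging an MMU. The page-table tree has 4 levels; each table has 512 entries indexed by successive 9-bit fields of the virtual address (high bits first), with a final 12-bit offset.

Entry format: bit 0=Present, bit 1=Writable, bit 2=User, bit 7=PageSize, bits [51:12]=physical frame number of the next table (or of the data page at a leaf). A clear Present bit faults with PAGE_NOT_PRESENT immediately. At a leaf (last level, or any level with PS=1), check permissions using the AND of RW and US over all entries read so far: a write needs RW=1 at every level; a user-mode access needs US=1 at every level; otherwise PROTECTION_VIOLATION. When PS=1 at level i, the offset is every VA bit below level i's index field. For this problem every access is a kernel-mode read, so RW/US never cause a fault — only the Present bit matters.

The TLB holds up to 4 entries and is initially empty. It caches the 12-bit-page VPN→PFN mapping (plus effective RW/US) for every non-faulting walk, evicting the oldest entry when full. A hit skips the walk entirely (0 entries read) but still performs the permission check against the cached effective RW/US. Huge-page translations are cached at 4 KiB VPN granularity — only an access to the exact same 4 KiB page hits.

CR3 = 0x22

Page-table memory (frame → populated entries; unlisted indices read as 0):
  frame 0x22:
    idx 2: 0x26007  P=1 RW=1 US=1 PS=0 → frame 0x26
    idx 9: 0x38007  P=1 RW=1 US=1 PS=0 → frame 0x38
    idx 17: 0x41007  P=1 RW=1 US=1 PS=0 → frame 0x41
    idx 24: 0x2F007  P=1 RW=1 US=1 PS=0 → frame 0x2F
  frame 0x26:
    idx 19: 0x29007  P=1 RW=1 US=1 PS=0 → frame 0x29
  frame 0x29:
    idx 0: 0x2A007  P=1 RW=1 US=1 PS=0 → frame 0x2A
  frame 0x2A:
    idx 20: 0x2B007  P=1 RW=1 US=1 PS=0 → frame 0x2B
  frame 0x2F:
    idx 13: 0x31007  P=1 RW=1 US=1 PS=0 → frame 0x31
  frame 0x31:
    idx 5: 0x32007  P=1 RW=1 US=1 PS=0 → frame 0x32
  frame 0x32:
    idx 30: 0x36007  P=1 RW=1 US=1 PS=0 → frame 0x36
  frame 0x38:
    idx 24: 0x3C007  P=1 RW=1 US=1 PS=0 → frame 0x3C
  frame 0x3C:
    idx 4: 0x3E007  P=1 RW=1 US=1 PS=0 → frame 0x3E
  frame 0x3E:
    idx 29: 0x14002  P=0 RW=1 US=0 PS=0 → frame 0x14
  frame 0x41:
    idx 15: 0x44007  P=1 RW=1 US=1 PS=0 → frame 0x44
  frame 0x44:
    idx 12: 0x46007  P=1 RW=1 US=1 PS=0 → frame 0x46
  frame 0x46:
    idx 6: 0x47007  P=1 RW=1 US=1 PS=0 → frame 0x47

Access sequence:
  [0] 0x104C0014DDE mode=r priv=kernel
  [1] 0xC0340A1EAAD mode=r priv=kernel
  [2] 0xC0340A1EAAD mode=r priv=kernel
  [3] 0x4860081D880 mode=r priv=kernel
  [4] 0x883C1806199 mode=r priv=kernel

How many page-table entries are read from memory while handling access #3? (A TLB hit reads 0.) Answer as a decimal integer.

Per-access translation:
#0 VA=0x104C0014DDE (r,kernel):
  L0: frame=0x22 idx=2 entry=0x26007 [P=1 RW=1 US=1 PS=0]
  L1: frame=0x26 idx=19 entry=0x29007 [P=1 RW=1 US=1 PS=0]
  L2: frame=0x29 idx=0 entry=0x2A007 [P=1 RW=1 US=1 PS=0]
  L3: frame=0x2A idx=20 entry=0x2B007 [P=1 RW=1 US=1 PS=0]
  → PA=0x2BDDE  (4 entries read)
#1 VA=0xC0340A1EAAD (r,kernel):
  L0: frame=0x22 idx=24 entry=0x2F007 [P=1 RW=1 US=1 PS=0]
  L1: frame=0x2F idx=13 entry=0x31007 [P=1 RW=1 US=1 PS=0]
  L2: frame=0x31 idx=5 entry=0x32007 [P=1 RW=1 US=1 PS=0]
  L3: frame=0x32 idx=30 entry=0x36007 [P=1 RW=1 US=1 PS=0]
  → PA=0x36AAD  (4 entries read)
#2 VA=0xC0340A1EAAD (r,kernel):
  TLB hit vpn=0xC0340A1E → PA=0x36AAD
#3 VA=0x4860081D880 (r,kernel):
  L0: frame=0x22 idx=9 entry=0x38007 [P=1 RW=1 US=1 PS=0]
  L1: frame=0x38 idx=24 entry=0x3C007 [P=1 RW=1 US=1 PS=0]
  L2: frame=0x3C idx=4 entry=0x3E007 [P=1 RW=1 US=1 PS=0]
  L3: frame=0x3E idx=29 entry=0x14002 [P=0 RW=1 US=0 PS=0]
  → PAGE_NOT_PRESENT  (4 entries read)
#4 VA=0x883C1806199 (r,kernel):
  L0: frame=0x22 idx=17 entry=0x41007 [P=1 RW=1 US=1 PS=0]
  L1: frame=0x41 idx=15 entry=0x44007 [P=1 RW=1 US=1 PS=0]
  L2: frame=0x44 idx=12 entry=0x46007 [P=1 RW=1 US=1 PS=0]
  L3: frame=0x46 idx=6 entry=0x47007 [P=1 RW=1 US=1 PS=0]
  → PA=0x47199  (4 entries read)

Entries read for #3: 4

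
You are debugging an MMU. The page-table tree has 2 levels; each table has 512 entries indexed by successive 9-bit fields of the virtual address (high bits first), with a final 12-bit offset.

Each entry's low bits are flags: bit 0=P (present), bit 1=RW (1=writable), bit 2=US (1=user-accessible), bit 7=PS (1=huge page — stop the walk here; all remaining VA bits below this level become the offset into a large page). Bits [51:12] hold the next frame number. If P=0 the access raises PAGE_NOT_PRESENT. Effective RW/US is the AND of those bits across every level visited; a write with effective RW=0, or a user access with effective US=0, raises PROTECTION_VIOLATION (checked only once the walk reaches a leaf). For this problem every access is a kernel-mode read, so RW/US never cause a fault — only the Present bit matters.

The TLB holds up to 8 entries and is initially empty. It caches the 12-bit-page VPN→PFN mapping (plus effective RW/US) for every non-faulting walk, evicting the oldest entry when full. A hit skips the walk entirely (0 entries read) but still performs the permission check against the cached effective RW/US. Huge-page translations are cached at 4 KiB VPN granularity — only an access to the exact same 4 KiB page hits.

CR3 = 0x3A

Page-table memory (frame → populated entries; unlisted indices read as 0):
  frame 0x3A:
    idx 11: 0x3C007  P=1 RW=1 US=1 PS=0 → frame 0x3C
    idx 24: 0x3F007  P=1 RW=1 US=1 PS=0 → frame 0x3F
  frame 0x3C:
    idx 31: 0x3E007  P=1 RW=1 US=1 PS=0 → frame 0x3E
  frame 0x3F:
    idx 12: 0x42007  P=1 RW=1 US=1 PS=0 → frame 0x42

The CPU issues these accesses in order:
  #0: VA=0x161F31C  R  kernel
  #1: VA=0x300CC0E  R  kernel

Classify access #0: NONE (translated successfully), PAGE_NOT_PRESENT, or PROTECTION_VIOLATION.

Per-access translation:
#0 VA=0x161F31C (r,kernel):
  lvl0: tbl 0x3A, slot 11 ⇒ 0x3C007 (P1/RW1/US1/PS0)
  lvl1: tbl 0x3C, slot 31 ⇒ 0x3E007 (P1/RW1/US1/PS0)
  ⇒ phys 0x3E31C  [2 reads]
#1 VA=0x300CC0E (r,kernel):
  lvl0: tbl 0x3A, slot 24 ⇒ 0x3F007 (P1/RW1/US1/PS0)
  lvl1: tbl 0x3F, slot 12 ⇒ 0x42007 (P1/RW1/US1/PS0)
  ⇒ phys 0x42C0E  [2 reads]

Access #0 fault: NONE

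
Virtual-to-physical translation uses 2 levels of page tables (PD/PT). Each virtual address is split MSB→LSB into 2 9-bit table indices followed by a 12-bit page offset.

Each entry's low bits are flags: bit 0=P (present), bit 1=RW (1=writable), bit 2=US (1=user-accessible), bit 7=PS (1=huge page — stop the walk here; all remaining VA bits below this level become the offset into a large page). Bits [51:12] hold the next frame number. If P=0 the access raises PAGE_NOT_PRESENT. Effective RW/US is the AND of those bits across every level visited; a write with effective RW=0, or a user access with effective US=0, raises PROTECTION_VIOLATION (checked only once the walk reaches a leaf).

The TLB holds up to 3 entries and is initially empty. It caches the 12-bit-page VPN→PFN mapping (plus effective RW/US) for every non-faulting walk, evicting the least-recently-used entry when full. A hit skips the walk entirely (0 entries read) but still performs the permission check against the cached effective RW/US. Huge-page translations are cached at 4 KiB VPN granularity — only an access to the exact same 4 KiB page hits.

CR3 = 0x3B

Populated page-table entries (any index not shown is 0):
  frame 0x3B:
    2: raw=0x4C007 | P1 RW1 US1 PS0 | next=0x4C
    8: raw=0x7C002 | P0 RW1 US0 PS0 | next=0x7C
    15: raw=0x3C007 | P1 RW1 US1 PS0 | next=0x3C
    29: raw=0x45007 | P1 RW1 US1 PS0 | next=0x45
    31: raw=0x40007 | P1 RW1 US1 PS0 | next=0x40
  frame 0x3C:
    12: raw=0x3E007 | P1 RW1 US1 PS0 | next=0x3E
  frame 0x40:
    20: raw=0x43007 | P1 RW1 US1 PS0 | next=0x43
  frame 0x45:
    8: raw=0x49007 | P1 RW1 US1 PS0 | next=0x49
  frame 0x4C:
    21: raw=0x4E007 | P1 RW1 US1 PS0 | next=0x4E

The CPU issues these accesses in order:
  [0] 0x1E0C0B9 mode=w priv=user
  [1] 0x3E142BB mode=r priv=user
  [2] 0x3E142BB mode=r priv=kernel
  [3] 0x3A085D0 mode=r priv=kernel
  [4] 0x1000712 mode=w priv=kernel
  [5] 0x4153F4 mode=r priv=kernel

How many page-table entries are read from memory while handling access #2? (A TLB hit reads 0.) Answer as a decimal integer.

Walk each access:
#0 VA=0x1E0C0B9 (w,user):
  L0: frame=0x3B idx=15 entry=0x3C007 [P=1 RW=1 US=1 PS=0]
  L1: frame=0x3C idx=12 entry=0x3E007 [P=1 RW=1 US=1 PS=0]
  → PA=0x3E0B9  (2 entries read)
#1 VA=0x3E142BB (r,user):
  L0: frame=0x3B idx=31 entry=0x40007 [P=1 RW=1 US=1 PS=0]
  L1: frame=0x40 idx=20 entry=0x43007 [P=1 RW=1 US=1 PS=0]
  → PA=0x432BB  (2 entries read)
#2 VA=0x3E142BB (r,kernel):
  TLB hit vpn=0x3E14 → PA=0x432BB
#3 VA=0x3A085D0 (r,kernel):
  L0: frame=0x3B idx=29 entry=0x45007 [P=1 RW=1 US=1 PS=0]
  L1: frame=0x45 idx=8 entry=0x49007 [P=1 RW=1 US=1 PS=0]
  → PA=0x495D0  (2 entries read)
#4 VA=0x1000712 (w,kernel):
  L0: frame=0x3B idx=8 entry=0x7C002 [P=0 RW=1 US=0 PS=0]
  ⇒ fault: PAGE_NOT_PRESENT  — 1 lookups
#5 VA=0x4153F4 (r,kernel):
  L0: frame=0x3B idx=2 entry=0x4C007 [P=1 RW=1 US=1 PS=0]
  L1: frame=0x4C idx=21 entry=0x4E007 [P=1 RW=1 US=1 PS=0]
  → PA=0x4E3F4  (2 entries read)

Entries read for #2: 0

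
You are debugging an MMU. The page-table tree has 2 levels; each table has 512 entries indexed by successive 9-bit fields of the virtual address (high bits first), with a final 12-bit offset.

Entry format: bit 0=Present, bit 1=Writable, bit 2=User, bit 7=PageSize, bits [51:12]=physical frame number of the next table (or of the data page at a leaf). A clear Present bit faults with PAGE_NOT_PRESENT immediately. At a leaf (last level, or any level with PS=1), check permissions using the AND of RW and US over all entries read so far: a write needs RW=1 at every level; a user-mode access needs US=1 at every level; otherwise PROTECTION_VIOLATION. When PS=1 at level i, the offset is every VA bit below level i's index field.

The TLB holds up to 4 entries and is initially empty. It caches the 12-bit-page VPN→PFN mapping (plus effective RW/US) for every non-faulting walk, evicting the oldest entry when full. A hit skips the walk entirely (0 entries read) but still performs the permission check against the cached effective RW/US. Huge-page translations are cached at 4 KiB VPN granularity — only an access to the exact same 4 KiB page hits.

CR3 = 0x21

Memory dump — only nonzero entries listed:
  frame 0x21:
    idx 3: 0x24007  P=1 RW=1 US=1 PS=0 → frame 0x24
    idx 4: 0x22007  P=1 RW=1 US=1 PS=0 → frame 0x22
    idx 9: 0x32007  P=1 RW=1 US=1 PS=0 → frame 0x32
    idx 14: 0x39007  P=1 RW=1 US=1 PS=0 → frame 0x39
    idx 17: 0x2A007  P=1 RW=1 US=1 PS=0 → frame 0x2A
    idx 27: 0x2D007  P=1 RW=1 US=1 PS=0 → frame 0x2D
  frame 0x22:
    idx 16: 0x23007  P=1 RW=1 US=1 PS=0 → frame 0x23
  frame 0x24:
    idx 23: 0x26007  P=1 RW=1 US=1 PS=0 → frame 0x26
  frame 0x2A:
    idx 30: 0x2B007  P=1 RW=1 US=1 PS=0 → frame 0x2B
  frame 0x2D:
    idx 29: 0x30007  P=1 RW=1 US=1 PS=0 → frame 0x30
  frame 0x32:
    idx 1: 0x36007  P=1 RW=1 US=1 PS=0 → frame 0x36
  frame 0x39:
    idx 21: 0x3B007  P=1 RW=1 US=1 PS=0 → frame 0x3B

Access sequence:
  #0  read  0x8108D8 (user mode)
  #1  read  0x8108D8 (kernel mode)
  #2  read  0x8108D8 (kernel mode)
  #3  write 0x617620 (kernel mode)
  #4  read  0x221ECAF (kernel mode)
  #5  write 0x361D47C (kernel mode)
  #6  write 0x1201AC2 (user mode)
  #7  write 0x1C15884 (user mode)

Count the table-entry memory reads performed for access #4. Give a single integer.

Per-access translation:
#0 VA=0x8108D8 (r,user):
  lvl0: tbl 0x21, slot 4 ⇒ 0x22007 (P1/RW1/US1/PS0)
  lvl1: tbl 0x22, slot 16 ⇒ 0x23007 (P1/RW1/US1/PS0)
  → PA=0x238D8  (2 entries read)
#1 VA=0x8108D8 (r,kernel):
  TLB hit vpn=0x810 → PA=0x238D8
#2 VA=0x8108D8 (r,kernel):
  TLB hit vpn=0x810 → PA=0x238D8
#3 VA=0x617620 (w,kernel):
  lvl0: tbl 0x21, slot 3 ⇒ 0x24007 (P1/RW1/US1/PS0)
  lvl1: tbl 0x24, slot 23 ⇒ 0x26007 (P1/RW1/US1/PS0)
  → PA=0x26620  (2 entries read)
#4 VA=0x221ECAF (r,kernel):
  lvl0: tbl 0x21, slot 17 ⇒ 0x2A007 (P1/RW1/US1/PS0)
  lvl1: tbl 0x2A, slot 30 ⇒ 0x2B007 (P1/RW1/US1/PS0)
  → PA=0x2BCAF  (2 entries read)
#5 VA=0x361D47C (w,kernel):
  lvl0: tbl 0x21, slot 27 ⇒ 0x2D007 (P1/RW1/US1/PS0)
  lvl1: tbl 0x2D, slot 29 ⇒ 0x30007 (P1/RW1/US1/PS0)
  → PA=0x3047C  (2 entries read)
#6 VA=0x1201AC2 (w,user):
  lvl0: tbl 0x21, slot 9 ⇒ 0x32007 (P1/RW1/US1/PS0)
  lvl1: tbl 0x32, slot 1 ⇒ 0x36007 (P1/RW1/US1/PS0)
  → PA=0x36AC2  (2 entries read)
#7 VA=0x1C15884 (w,user):
  lvl0: tbl 0x21, slot 14 ⇒ 0x39007 (P1/RW1/US1/PS0)
  lvl1: tbl 0x39, slot 21 ⇒ 0x3B007 (P1/RW1/US1/PS0)
  → PA=0x3B884  (2 entries read)

Entries read for #4: 2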